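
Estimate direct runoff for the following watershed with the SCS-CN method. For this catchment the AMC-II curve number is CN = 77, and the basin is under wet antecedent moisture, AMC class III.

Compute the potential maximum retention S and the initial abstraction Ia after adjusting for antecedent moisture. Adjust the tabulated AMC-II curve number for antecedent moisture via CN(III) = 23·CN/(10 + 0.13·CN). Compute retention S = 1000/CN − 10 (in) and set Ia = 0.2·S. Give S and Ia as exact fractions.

S = 100/77 in ≈ 1.299 in; Ia = 20/77 in ≈ 0.260 in

Adjust CN=77 to AMC III: 23·77/(10 + 0.13·77) → 1771 ÷ (2001/100) = 7700/87 ≈ 88.506
S = 1000/(7700/87) − 10 = 100/77 in ≈ 1.299 in
Initial abstraction Ia = S/5 = (100/77)/5 = 20/77 ≈ 0.260 in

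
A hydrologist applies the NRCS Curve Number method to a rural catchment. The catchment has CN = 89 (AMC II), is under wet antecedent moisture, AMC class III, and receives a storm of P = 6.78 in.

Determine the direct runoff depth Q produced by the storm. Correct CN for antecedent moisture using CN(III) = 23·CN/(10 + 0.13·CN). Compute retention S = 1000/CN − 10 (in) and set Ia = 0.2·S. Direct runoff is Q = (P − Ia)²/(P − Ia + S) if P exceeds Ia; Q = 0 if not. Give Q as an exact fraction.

Q = 466397482489/75527442550 in ≈ 6.175 in

Adjust CN=89 to AMC III: 23·89/(10 + 0.13·89) → 2047 ÷ (2157/100) = 204700/2157 ≈ 94.900
Retention S: 1000/CN − 10 with CN=94.900 → S = 1100/2047 ≈ 0.537 in
Initial abstraction Ia = S/5 = (1100/2047)/5 = 220/2047 ≈ 0.107 in
P − Ia = 6.780 − 0.107 = 682933/102350 ≈ 6.673 in (> 0, runoff occurs)
Q: (682933/102350)² ÷ (737933/102350) = 466397482489/75527442550 in (≈ 6.175 in)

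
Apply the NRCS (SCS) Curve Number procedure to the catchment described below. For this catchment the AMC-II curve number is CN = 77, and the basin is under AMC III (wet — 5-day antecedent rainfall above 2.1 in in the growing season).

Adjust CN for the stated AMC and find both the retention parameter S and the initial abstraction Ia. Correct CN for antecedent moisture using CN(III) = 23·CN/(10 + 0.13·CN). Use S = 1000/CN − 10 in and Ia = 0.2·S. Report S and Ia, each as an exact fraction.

Adjust CN=77 to AMC III: 23·77/(10 + 0.13·77) → 1771 ÷ (2001/100) = 7700/87 ≈ 88.506
Max retention: S = 1000/(7700/87) − 10 = 100/77 in (≈ 1.299 in)
Ia = 0.2·(100/77) = 20/77 in ≈ 0.260 in

S = 100/77 in ≈ 1.299 in; Ia = 20/77 in ≈ 0.260 in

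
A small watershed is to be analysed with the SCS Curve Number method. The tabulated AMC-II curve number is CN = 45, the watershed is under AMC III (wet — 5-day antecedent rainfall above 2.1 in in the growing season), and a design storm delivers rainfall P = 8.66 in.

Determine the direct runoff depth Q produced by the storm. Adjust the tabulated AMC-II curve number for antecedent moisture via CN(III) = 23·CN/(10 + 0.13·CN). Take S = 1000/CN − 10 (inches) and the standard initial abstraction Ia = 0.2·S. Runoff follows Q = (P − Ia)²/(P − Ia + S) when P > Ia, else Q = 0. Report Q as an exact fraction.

Q = 6182834161/1383080850 in ≈ 4.470 in

Wet (AMC III): CN(III) = 23·45/(10 + 0.13·45) = 1035/(317/20) = 20700/317 ≈ 65.300
S = 1000/(20700/317) − 10 = 1100/207 in ≈ 5.314 in
Ia = 0.2·(1100/207) = 220/207 in ≈ 1.063 in
Since P=8.660 > Ia=1.063: effective rainfall P−Ia = 78631/10350 in
Runoff Q = (P−Ia)²/(P−Ia+S) = (7.597)²/(7.597+5.314) = 6182834161/1383080850 ≈ 4.470 in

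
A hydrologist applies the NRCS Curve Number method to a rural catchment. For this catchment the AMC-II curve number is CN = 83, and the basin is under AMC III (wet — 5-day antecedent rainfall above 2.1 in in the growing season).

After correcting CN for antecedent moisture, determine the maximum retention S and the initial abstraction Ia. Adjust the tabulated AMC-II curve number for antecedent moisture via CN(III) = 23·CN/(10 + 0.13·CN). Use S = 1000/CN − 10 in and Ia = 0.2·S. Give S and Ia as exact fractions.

S = 1700/1909 in ≈ 0.891 in; Ia = 340/1909 in ≈ 0.178 in

Wet (AMC III): CN(III) = 23·83/(10 + 0.13·83) = 1909/(2079/100) = 190900/2079 ≈ 91.823
Retention S: 1000/CN − 10 with CN=91.823 → S = 1700/1909 ≈ 0.891 in
Initial abstraction Ia = S/5 = (1700/1909)/5 = 340/1909 ≈ 0.178 in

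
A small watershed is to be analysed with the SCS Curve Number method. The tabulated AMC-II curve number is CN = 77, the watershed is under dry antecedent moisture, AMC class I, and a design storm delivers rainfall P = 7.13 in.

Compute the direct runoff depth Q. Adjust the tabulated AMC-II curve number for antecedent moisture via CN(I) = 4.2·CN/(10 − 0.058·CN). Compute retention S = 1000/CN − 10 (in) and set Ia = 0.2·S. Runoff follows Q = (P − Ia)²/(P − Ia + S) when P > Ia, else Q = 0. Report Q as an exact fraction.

Q = 37034050967/14573535900 in ≈ 2.541 in

CN(I) from CN(II)=77: (4.2·77)/(10 − 0.058·77) = 161700/2767 ≈ 58.439
S = 1000/(161700/2767) − 10 = 11500/1617 in ≈ 7.112 in
Initial abstraction Ia = S/5 = (11500/1617)/5 = 2300/1617 ≈ 1.422 in
Since P=7.130 > Ia=1.422: effective rainfall P−Ia = 922921/161700 in
Q = (922921/161700)²/((922921/161700) + 11500/1617) = (851783172241/26146890000)/(2072921/161700) = 37034050967/14573535900 in ≈ 2.541 in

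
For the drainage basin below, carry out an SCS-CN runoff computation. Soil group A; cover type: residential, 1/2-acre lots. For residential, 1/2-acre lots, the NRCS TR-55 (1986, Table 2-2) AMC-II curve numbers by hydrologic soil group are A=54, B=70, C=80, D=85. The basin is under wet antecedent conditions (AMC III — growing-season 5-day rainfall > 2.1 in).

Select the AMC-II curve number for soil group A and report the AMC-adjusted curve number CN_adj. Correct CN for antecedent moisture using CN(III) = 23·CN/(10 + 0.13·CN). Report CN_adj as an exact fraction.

NRCS table: residential, 1/2-acre lots, soil group A → CN(II) = 54
Adjust CN=54 to AMC III: 23·54/(10 + 0.13·54) → 1242 ÷ (851/50) = 2700/37 ≈ 72.973

CN_adj = 2700/37 ≈ 72.973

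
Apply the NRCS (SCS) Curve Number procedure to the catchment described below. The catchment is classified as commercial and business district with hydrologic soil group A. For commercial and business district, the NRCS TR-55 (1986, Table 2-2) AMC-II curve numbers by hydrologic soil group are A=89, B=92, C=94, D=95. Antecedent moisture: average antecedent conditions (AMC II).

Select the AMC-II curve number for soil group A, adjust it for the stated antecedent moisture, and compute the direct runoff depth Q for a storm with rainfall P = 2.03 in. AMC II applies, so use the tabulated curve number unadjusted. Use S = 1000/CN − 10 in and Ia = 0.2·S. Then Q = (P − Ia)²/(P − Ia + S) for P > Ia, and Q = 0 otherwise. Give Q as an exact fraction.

NRCS table: commercial and business district, soil group A → CN(II) = 89
Average conditions: CN = 89 (no AMC adjustment).
Retention S: 1000/CN − 10 with CN=89.000 → S = 110/89 ≈ 1.236 in
Ia = 0.2S: 0.2·1.236 = 0.247 in (exactly 22/89)
Excess rainfall: 2.030 − 0.247 = 1.783 in; P > Ia so Q > 0
Q: (15867/8900)² ÷ (26867/8900) = 251761689/239116300 in (≈ 1.053 in)

Q = 251761689/239116300 in ≈ 1.053 in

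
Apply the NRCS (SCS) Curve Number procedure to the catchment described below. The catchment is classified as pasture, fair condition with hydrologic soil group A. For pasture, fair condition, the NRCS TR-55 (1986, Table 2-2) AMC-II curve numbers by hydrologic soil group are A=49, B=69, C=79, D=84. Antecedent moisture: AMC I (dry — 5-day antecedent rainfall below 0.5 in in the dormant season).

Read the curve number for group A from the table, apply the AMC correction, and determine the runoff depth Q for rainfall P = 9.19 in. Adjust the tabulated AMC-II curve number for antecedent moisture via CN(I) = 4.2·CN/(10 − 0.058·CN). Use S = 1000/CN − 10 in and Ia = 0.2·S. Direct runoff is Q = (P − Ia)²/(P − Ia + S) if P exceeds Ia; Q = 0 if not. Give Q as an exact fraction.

Q = 21087977089/34135943100 in ≈ 0.618 in

NRCS table: pasture, fair condition, soil group A → CN(II) = 49
CN(I) from CN(II)=49: (4.2·49)/(10 − 0.058·49) = 34300/1193 ≈ 28.751
Max retention: S = 1000/(34300/1193) − 10 = 8500/343 in (≈ 24.781 in)
Ia = 0.2·(8500/343) = 1700/343 in ≈ 4.956 in
Excess rainfall: 9.190 − 4.956 = 4.234 in; P > Ia so Q > 0
Q: (145217/34300)² ÷ (995217/34300) = 21087977089/34135943100 in (≈ 0.618 in)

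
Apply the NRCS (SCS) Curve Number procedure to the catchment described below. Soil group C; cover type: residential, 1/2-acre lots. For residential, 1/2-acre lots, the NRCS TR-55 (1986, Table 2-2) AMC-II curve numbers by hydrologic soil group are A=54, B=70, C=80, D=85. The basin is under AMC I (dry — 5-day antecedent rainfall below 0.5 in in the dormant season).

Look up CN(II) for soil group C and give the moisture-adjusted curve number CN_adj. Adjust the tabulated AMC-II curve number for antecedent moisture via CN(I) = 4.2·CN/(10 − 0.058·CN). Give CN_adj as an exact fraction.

NRCS table: residential, 1/2-acre lots, soil group C → CN(II) = 80
CN(I) from CN(II)=80: (4.2·80)/(10 − 0.058·80) = 4200/67 ≈ 62.687

CN_adj = 4200/67 ≈ 62.687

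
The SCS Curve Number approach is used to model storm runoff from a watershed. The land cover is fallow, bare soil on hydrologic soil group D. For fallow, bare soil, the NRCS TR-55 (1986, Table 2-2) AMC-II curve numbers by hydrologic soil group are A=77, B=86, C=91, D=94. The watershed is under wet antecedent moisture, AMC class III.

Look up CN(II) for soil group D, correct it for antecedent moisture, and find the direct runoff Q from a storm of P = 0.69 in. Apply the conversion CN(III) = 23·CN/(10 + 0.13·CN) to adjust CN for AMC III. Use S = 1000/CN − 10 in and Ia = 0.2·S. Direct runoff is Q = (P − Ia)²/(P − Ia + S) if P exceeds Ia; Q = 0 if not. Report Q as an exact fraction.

NRCS table: fallow, bare soil, soil group D → CN(II) = 94
CN(III) from CN(II)=94: (23·94)/(10 + 0.13·94) = 108100/1111 ≈ 97.300
Retention S: 1000/CN − 10 with CN=97.300 → S = 300/1081 ≈ 0.278 in
Ia = 0.2·(300/1081) = 60/1081 in ≈ 0.056 in
Excess rainfall: 0.690 − 0.056 = 0.634 in; P > Ia so Q > 0
Q: (68589/108100)² ÷ (98589/108100) = 1568150307/3552490300 in (≈ 0.441 in)

Q = 1568150307/3552490300 in ≈ 0.441 in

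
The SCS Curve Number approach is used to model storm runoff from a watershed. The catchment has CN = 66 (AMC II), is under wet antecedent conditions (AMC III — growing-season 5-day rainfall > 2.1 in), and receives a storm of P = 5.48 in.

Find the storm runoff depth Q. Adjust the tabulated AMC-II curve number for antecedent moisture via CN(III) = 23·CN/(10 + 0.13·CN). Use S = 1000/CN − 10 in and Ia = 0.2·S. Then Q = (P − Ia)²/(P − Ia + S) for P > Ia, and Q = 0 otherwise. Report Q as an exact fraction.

Q = 9117003289/2618227425 in ≈ 3.482 in

Wet (AMC III): CN(III) = 23·66/(10 + 0.13·66) = 1518/(929/50) = 75900/929 ≈ 81.701
Max retention: S = 1000/(75900/929) − 10 = 1700/759 in (≈ 2.240 in)
Initial abstraction Ia = S/5 = (1700/759)/5 = 340/759 ≈ 0.448 in
Excess rainfall: 5.480 − 0.448 = 5.032 in; P > Ia so Q > 0
Runoff Q = (P−Ia)²/(P−Ia+S) = (5.032)²/(5.032+2.240) = 9117003289/2618227425 ≈ 3.482 in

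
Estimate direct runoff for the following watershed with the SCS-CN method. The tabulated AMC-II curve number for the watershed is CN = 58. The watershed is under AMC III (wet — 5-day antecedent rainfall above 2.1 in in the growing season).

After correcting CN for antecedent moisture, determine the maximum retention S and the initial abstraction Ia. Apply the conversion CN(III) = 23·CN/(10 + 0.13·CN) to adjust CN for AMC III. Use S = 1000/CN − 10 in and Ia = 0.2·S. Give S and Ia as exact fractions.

Adjust CN=58 to AMC III: 23·58/(10 + 0.13·58) → 1334 ÷ (877/50) = 66700/877 ≈ 76.055
Max retention: S = 1000/(66700/877) − 10 = 2100/667 in (≈ 3.148 in)
Ia = 0.2·(2100/667) = 420/667 in ≈ 0.630 in

S = 2100/667 in ≈ 3.148 in; Ia = 420/667 in ≈ 0.630 in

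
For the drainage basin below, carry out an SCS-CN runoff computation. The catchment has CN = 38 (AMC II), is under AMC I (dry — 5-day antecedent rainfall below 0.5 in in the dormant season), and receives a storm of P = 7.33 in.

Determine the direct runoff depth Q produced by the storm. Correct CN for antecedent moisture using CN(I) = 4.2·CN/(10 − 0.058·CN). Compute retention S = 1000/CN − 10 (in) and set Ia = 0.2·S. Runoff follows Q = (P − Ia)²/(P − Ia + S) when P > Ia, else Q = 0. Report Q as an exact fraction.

CN(I) from CN(II)=38: (4.2·38)/(10 − 0.058·38) = 39900/1949 ≈ 20.472
Max retention: S = 1000/(39900/1949) − 10 = 15500/399 in (≈ 38.847 in)
Ia = 0.2·(15500/399) = 3100/399 in ≈ 7.769 in
P = 7.330 ≤ Ia = 7.769 in: entire storm abstracted, Q = 0.

Q = 0 in ≈ 0.000 in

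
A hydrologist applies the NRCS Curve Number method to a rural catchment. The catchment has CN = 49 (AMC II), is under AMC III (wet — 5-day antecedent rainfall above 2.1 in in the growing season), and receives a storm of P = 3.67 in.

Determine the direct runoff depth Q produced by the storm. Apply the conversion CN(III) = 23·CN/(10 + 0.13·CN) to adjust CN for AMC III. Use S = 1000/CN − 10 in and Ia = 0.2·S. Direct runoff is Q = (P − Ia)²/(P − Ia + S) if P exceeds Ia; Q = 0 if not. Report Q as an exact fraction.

Q = 97100168881/92595334300 in ≈ 1.049 in

Adjust CN=49 to AMC III: 23·49/(10 + 0.13·49) → 1127 ÷ (1637/100) = 112700/1637 ≈ 68.845
Max retention: S = 1000/(112700/1637) − 10 = 5100/1127 in (≈ 4.525 in)
Initial abstraction Ia = S/5 = (5100/1127)/5 = 1020/1127 ≈ 0.905 in
Since P=3.670 > Ia=0.905: effective rainfall P−Ia = 311609/112700 in
Q: (311609/112700)² ÷ (821609/112700) = 97100168881/92595334300 in (≈ 1.049 in)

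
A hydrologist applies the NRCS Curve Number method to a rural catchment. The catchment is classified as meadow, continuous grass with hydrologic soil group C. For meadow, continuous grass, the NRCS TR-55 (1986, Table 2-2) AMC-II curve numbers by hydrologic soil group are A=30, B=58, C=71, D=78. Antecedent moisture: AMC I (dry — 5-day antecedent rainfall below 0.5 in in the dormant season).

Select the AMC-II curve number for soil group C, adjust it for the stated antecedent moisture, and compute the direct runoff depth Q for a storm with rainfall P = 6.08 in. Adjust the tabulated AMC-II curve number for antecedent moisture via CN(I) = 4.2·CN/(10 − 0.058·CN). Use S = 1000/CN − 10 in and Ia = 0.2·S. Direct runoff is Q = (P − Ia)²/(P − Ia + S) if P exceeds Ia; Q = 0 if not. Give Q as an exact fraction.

NRCS table: meadow, continuous grass, soil group C → CN(II) = 71
Adjust CN=71 to AMC I: 4.2·71/(10 − 0.058·71) → (1491/5) ÷ (2941/500) = 149100/2941 ≈ 50.697
Max retention: S = 1000/(149100/2941) − 10 = 14500/1491 in (≈ 9.725 in)
Initial abstraction Ia = S/5 = (14500/1491)/5 = 2900/1491 ≈ 1.945 in
P − Ia = 6.080 − 1.945 = 154132/37275 ≈ 4.135 in (> 0, runoff occurs)
Q: (154132/37275)² ÷ (516632/37275) = 2969584178/2407182225 in (≈ 1.234 in)

Q = 2969584178/2407182225 in ≈ 1.234 in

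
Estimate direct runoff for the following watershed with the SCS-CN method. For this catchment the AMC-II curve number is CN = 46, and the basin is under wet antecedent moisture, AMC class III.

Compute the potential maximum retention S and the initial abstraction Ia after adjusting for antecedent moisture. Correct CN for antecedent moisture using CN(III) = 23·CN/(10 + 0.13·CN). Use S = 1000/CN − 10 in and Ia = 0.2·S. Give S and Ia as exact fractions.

CN(III) from CN(II)=46: (23·46)/(10 + 0.13·46) = 52900/799 ≈ 66.208
Retention S: 1000/CN − 10 with CN=66.208 → S = 2700/529 ≈ 5.104 in
Ia = 0.2·(2700/529) = 540/529 in ≈ 1.021 in

S = 2700/529 in ≈ 5.104 in; Ia = 540/529 in ≈ 1.021 in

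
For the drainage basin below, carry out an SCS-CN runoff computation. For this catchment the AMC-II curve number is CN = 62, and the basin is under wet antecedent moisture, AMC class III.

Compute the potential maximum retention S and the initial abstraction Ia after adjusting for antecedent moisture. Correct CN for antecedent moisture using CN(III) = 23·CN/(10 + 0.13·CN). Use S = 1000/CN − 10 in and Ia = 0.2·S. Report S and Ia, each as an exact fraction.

S = 1900/713 in ≈ 2.665 in; Ia = 380/713 in ≈ 0.533 in

Wet (AMC III): CN(III) = 23·62/(10 + 0.13·62) = 1426/(903/50) = 71300/903 ≈ 78.959
Retention S: 1000/CN − 10 with CN=78.959 → S = 1900/713 ≈ 2.665 in
Initial abstraction Ia = S/5 = (1900/713)/5 = 380/713 ≈ 0.533 in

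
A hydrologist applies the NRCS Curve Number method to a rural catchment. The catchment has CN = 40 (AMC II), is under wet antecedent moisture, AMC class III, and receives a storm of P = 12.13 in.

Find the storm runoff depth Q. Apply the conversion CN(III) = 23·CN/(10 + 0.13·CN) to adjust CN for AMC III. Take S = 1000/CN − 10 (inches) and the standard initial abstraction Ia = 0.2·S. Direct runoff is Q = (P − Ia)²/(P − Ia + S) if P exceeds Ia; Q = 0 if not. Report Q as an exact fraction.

CN(III) from CN(II)=40: (23·40)/(10 + 0.13·40) = 1150/19 ≈ 60.526
Retention S: 1000/CN − 10 with CN=60.526 → S = 150/23 ≈ 6.522 in
Initial abstraction Ia = S/5 = (150/23)/5 = 30/23 ≈ 1.304 in
Excess rainfall: 12.130 − 1.304 = 10.826 in; P > Ia so Q > 0
Q: (24899/2300)² ÷ (39899/2300) = 619960201/91767700 in (≈ 6.756 in)

Q = 619960201/91767700 in ≈ 6.756 in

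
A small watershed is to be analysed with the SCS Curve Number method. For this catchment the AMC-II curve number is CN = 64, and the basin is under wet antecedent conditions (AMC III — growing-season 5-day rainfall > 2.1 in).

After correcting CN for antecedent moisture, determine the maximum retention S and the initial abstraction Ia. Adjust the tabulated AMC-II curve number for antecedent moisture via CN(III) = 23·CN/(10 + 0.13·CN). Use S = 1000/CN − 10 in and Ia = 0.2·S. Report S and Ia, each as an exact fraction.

S = 225/92 in ≈ 2.446 in; Ia = 45/92 in ≈ 0.489 in

Wet (AMC III): CN(III) = 23·64/(10 + 0.13·64) = 1472/(458/25) = 18400/229 ≈ 80.349
S = 1000/(18400/229) − 10 = 225/92 in ≈ 2.446 in
Initial abstraction Ia = S/5 = (225/92)/5 = 45/92 ≈ 0.489 in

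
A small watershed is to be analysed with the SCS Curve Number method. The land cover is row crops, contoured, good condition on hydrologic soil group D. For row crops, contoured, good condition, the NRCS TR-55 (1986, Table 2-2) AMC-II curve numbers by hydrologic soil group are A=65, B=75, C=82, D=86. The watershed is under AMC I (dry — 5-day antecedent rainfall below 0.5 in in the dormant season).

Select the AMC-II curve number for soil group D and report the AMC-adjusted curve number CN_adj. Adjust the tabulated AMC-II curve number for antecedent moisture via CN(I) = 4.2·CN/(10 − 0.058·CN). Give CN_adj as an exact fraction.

NRCS table: row crops, contoured, good condition, soil group D → CN(II) = 86
Adjust CN=86 to AMC I: 4.2·86/(10 − 0.058·86) → (1806/5) ÷ (1253/250) = 12900/179 ≈ 72.067

CN_adj = 12900/179 ≈ 72.067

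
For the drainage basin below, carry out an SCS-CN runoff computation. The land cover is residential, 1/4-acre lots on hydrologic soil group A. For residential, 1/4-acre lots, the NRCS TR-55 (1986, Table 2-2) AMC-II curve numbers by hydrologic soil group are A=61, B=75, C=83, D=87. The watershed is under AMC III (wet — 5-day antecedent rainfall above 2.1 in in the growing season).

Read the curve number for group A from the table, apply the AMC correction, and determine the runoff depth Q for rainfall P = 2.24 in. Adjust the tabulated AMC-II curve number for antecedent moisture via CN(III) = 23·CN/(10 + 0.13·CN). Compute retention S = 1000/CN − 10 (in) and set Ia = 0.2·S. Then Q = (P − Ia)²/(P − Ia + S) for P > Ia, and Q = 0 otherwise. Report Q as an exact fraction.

NRCS table: residential, 1/4-acre lots, soil group A → CN(II) = 61
Wet (AMC III): CN(III) = 23·61/(10 + 0.13·61) = 1403/(1793/100) = 140300/1793 ≈ 78.249
Max retention: S = 1000/(140300/1793) − 10 = 3900/1403 in (≈ 2.780 in)
Ia = 0.2S: 0.2·2.780 = 0.556 in (exactly 780/1403)
Since P=2.240 > Ia=0.556: effective rainfall P−Ia = 59068/35075 in
Runoff Q = (P−Ia)²/(P−Ia+S) = (1.684)²/(1.684+2.780) = 436128578/686452825 ≈ 0.635 in

Q = 436128578/686452825 in ≈ 0.635 in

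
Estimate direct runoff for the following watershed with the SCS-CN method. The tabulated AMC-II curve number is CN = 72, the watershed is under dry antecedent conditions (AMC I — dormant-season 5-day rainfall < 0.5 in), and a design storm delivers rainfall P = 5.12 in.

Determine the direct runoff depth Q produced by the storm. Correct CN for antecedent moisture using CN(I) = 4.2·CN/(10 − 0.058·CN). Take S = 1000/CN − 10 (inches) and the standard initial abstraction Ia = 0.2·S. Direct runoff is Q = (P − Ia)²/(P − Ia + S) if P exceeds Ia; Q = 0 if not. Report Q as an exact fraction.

Q = 1216609/1426950 in ≈ 0.853 in

Dry (AMC I): CN(I) = 4.2·72/(10 − 0.058·72) = (1512/5)/(728/125) = 675/13 ≈ 51.923
Retention S: 1000/CN − 10 with CN=51.923 → S = 250/27 ≈ 9.259 in
Initial abstraction Ia = S/5 = (250/27)/5 = 50/27 ≈ 1.852 in
Excess rainfall: 5.120 − 1.852 = 3.268 in; P > Ia so Q > 0
Runoff Q = (P−Ia)²/(P−Ia+S) = (3.268)²/(3.268+9.259) = 1216609/1426950 ≈ 0.853 in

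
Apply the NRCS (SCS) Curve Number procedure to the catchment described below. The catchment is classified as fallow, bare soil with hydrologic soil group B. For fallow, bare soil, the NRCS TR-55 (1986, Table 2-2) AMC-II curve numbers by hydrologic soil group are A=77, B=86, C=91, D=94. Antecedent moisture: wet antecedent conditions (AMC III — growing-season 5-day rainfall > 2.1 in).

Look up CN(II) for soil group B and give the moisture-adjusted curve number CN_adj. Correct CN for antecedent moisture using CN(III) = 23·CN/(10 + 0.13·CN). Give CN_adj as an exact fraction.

NRCS table: fallow, bare soil, soil group B → CN(II) = 86
Adjust CN=86 to AMC III: 23·86/(10 + 0.13·86) → 1978 ÷ (1059/50) = 98900/1059 ≈ 93.390

CN_adj = 98900/1059 ≈ 93.390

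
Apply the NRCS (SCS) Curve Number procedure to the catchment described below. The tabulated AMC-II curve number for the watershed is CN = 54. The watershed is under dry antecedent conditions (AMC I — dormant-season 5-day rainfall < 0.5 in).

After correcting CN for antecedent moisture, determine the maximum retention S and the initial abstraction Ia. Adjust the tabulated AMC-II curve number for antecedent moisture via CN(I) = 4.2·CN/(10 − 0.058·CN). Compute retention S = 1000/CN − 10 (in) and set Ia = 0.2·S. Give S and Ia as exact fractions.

S = 11500/567 in ≈ 20.282 in; Ia = 2300/567 in ≈ 4.056 in

CN(I) from CN(II)=54: (4.2·54)/(10 − 0.058·54) = 56700/1717 ≈ 33.023
S = 1000/(56700/1717) − 10 = 11500/567 in ≈ 20.282 in
Ia = 0.2·(11500/567) = 2300/567 in ≈ 4.056 in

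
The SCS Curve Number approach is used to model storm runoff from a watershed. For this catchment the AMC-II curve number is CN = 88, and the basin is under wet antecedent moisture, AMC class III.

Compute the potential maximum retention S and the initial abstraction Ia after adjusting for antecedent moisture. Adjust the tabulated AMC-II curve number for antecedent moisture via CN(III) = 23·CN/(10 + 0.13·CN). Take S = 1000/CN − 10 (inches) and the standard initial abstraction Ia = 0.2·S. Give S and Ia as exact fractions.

Adjust CN=88 to AMC III: 23·88/(10 + 0.13·88) → 2024 ÷ (536/25) = 6325/67 ≈ 94.403
S = 1000/(6325/67) − 10 = 150/253 in ≈ 0.593 in
Ia = 0.2S: 0.2·0.593 = 0.119 in (exactly 30/253)

S = 150/253 in ≈ 0.593 in; Ia = 30/253 in ≈ 0.119 in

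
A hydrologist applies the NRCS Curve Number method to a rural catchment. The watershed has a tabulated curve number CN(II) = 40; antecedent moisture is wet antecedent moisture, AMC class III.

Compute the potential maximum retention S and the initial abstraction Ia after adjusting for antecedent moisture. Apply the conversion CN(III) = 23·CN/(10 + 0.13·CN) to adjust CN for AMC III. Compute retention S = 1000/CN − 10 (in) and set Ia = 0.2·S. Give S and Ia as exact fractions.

S = 150/23 in ≈ 6.522 in; Ia = 30/23 in ≈ 1.304 in

Wet (AMC III): CN(III) = 23·40/(10 + 0.13·40) = 920/(76/5) = 1150/19 ≈ 60.526
S = 1000/(1150/19) − 10 = 150/23 in ≈ 6.522 in
Ia = 0.2·(150/23) = 30/23 in ≈ 1.304 in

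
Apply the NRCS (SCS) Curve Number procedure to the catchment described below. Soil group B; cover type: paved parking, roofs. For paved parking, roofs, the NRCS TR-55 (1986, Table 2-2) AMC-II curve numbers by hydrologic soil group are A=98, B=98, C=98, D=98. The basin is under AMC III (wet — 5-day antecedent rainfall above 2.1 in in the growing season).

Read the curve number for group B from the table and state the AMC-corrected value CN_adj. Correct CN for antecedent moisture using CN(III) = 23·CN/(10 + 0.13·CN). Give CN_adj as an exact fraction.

NRCS table: paved parking, roofs, soil group B → CN(II) = 98
Adjust CN=98 to AMC III: 23·98/(10 + 0.13·98) → 2254 ÷ (1137/50) = 112700/1137 ≈ 99.120

CN_adj = 112700/1137 ≈ 99.120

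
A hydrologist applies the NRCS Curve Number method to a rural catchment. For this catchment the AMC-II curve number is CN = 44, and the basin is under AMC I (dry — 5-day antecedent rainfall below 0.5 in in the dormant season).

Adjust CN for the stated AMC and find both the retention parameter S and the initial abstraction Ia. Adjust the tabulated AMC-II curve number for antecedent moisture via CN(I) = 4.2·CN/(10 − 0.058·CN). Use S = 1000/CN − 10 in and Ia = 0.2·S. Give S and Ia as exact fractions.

S = 1000/33 in ≈ 30.303 in; Ia = 200/33 in ≈ 6.061 in

Adjust CN=44 to AMC I: 4.2·44/(10 − 0.058·44) → (924/5) ÷ (931/125) = 3300/133 ≈ 24.812
Max retention: S = 1000/(3300/133) − 10 = 1000/33 in (≈ 30.303 in)
Initial abstraction Ia = S/5 = (1000/33)/5 = 200/33 ≈ 6.061 in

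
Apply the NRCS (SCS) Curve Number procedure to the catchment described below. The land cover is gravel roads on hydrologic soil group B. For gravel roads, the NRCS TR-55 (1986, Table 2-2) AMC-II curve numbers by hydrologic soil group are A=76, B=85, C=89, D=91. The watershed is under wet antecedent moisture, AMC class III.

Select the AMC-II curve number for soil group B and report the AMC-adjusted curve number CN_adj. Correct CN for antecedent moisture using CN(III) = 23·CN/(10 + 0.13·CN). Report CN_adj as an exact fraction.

NRCS table: gravel roads, soil group B → CN(II) = 85
CN(III) from CN(II)=85: (23·85)/(10 + 0.13·85) = 39100/421 ≈ 92.874

CN_adj = 39100/421 ≈ 92.874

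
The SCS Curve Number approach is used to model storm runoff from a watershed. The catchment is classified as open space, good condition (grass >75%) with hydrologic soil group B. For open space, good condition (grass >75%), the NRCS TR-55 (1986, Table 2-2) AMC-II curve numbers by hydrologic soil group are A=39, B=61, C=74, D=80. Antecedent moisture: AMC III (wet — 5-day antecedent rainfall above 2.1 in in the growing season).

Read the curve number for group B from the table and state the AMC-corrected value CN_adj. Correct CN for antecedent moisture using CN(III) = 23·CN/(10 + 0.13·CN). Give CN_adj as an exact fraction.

NRCS table: open space, good condition (grass >75%), soil group B → CN(II) = 61
Wet (AMC III): CN(III) = 23·61/(10 + 0.13·61) = 1403/(1793/100) = 140300/1793 ≈ 78.249

CN_adj = 140300/1793 ≈ 78.249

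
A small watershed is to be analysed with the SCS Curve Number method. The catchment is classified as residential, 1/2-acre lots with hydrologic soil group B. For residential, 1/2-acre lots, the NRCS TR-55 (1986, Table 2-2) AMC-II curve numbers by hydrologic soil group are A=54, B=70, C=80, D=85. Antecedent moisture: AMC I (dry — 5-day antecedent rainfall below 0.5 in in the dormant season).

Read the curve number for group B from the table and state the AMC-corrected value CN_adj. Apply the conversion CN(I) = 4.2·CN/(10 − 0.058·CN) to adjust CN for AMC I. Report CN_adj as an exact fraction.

NRCS table: residential, 1/2-acre lots, soil group B → CN(II) = 70
Adjust CN=70 to AMC I: 4.2·70/(10 − 0.058·70) → 294 ÷ (297/50) = 4900/99 ≈ 49.495

CN_adj = 4900/99 ≈ 49.495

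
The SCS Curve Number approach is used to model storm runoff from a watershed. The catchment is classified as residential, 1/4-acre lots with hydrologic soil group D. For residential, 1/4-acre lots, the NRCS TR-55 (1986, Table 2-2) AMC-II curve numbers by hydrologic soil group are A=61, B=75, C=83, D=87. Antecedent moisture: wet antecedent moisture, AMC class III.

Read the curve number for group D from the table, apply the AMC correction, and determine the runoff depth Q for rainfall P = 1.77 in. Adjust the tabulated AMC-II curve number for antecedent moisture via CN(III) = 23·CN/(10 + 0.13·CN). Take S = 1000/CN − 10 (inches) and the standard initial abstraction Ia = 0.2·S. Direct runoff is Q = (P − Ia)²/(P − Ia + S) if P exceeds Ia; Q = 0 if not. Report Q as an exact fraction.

Q = 107700143329/91681217700 in ≈ 1.175 in

NRCS table: residential, 1/4-acre lots, soil group D → CN(II) = 87
Wet (AMC III): CN(III) = 23·87/(10 + 0.13·87) = 2001/(2131/100) = 200100/2131 ≈ 93.900
S = 1000/(200100/2131) − 10 = 1300/2001 in ≈ 0.650 in
Ia = 0.2S: 0.2·0.650 = 0.130 in (exactly 260/2001)
P − Ia = 1.770 − 0.130 = 328177/200100 ≈ 1.640 in (> 0, runoff occurs)
Runoff Q = (P−Ia)²/(P−Ia+S) = (1.640)²/(1.640+0.650) = 107700143329/91681217700 ≈ 1.175 in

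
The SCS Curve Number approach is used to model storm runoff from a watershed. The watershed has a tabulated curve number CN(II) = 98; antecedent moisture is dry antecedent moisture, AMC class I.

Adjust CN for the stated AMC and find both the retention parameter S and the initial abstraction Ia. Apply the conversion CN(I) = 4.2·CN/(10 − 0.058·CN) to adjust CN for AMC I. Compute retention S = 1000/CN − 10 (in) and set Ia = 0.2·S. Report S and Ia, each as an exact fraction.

S = 500/1029 in ≈ 0.486 in; Ia = 100/1029 in ≈ 0.097 in

Adjust CN=98 to AMC I: 4.2·98/(10 − 0.058·98) → (2058/5) ÷ (1079/250) = 102900/1079 ≈ 95.366
S = 1000/(102900/1079) − 10 = 500/1029 in ≈ 0.486 in
Ia = 0.2·(500/1029) = 100/1029 in ≈ 0.097 in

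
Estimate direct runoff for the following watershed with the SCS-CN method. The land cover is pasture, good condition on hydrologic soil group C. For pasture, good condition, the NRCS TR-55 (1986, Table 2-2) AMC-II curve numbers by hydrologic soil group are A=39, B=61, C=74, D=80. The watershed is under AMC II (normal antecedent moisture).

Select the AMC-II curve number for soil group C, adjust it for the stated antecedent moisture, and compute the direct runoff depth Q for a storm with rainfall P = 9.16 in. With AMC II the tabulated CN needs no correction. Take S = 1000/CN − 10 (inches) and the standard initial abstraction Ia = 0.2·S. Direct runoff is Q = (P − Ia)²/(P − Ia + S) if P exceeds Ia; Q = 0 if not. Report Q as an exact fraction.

Q = 61199329/10242525 in ≈ 5.975 in

NRCS table: pasture, good condition, soil group C → CN(II) = 74
CN(II) = 74; AMC II needs no correction.
Max retention: S = 1000/74 − 10 = 130/37 in (≈ 3.514 in)
Ia = 0.2S: 0.2·3.514 = 0.703 in (exactly 26/37)
Excess rainfall: 9.160 − 0.703 = 8.457 in; P > Ia so Q > 0
Q: (7823/925)² ÷ (11073/925) = 61199329/10242525 in (≈ 5.975 in)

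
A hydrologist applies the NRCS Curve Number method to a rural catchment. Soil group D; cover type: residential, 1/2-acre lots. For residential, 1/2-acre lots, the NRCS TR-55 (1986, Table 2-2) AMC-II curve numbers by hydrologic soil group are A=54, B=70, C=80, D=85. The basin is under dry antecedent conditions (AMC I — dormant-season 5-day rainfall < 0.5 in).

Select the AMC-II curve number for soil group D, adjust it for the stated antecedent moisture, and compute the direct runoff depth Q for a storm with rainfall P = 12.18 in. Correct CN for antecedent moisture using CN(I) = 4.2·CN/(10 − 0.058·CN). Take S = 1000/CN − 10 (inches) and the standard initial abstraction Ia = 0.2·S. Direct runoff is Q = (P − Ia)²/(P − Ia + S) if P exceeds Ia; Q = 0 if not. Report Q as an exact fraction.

NRCS table: residential, 1/2-acre lots, soil group D → CN(II) = 85
Dry (AMC I): CN(I) = 4.2·85/(10 − 0.058·85) = 357/(507/100) = 11900/169 ≈ 70.414
Retention S: 1000/CN − 10 with CN=70.414 → S = 500/119 ≈ 4.202 in
Initial abstraction Ia = S/5 = (500/119)/5 = 100/119 ≈ 0.840 in
Excess rainfall: 12.180 − 0.840 = 11.340 in; P > Ia so Q > 0
Q = (67471/5950)²/((67471/5950) + 500/119) = (4552335841/35402500)/(92471/5950) = 4552335841/550202450 in ≈ 8.274 in

Q = 4552335841/550202450 in ≈ 8.274 in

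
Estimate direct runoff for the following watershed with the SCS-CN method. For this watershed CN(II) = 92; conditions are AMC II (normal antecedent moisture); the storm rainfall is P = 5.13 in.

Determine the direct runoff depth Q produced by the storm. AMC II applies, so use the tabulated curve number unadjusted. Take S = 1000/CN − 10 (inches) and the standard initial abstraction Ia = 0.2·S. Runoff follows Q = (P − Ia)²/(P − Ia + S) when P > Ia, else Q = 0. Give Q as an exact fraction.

AMC II — tabulated CN = 92 applies directly.
Retention S: 1000/CN − 10 with CN=92.000 → S = 20/23 ≈ 0.870 in
Ia = 0.2S: 0.2·0.870 = 0.174 in (exactly 4/23)
P − Ia = 5.130 − 0.174 = 11399/2300 ≈ 4.956 in (> 0, runoff occurs)
Runoff Q = (P−Ia)²/(P−Ia+S) = (4.956)²/(4.956+0.870) = 129937201/30817700 ≈ 4.216 in

Q = 129937201/30817700 in ≈ 4.216 in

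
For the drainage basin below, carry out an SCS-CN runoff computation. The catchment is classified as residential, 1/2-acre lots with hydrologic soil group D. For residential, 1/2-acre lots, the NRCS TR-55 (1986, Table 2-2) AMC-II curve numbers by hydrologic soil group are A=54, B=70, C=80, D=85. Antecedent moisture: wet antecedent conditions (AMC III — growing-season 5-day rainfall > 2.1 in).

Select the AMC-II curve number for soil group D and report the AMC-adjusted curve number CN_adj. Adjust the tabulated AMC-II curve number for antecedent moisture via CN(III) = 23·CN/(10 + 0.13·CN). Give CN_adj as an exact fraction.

CN_adj = 39100/421 ≈ 92.874

NRCS table: residential, 1/2-acre lots, soil group D → CN(II) = 85
Adjust CN=85 to AMC III: 23·85/(10 + 0.13·85) → 1955 ÷ (421/20) = 39100/421 ≈ 92.874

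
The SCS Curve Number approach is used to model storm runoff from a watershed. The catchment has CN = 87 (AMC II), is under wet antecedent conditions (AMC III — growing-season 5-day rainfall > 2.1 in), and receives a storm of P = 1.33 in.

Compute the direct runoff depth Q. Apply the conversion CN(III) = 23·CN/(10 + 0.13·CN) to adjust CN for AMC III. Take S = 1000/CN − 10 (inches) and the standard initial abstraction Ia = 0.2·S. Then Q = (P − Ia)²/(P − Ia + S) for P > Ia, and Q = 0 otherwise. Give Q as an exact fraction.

Q = 57663857689/74063613300 in ≈ 0.779 in

Adjust CN=87 to AMC III: 23·87/(10 + 0.13·87) → 2001 ÷ (2131/100) = 200100/2131 ≈ 93.900
S = 1000/(200100/2131) − 10 = 1300/2001 in ≈ 0.650 in
Ia = 0.2·(1300/2001) = 260/2001 in ≈ 0.130 in
Excess rainfall: 1.330 − 0.130 = 1.200 in; P > Ia so Q > 0
Runoff Q = (P−Ia)²/(P−Ia+S) = (1.200)²/(1.200+0.650) = 57663857689/74063613300 ≈ 0.779 in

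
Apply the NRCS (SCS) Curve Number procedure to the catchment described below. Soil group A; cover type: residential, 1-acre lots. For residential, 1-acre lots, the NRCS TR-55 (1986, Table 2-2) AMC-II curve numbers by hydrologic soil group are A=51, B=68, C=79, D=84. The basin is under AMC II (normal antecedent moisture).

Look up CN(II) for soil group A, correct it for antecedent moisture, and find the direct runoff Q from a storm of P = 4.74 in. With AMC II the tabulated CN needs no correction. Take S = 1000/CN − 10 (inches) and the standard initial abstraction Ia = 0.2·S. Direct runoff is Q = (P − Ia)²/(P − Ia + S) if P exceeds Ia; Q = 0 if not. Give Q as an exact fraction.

Q = 51652969/80801850 in ≈ 0.639 in

NRCS table: residential, 1-acre lots, soil group A → CN(II) = 51
Average conditions: CN = 51 (no AMC adjustment).
Retention S: 1000/CN − 10 with CN=51.000 → S = 490/51 ≈ 9.608 in
Initial abstraction Ia = S/5 = (490/51)/5 = 98/51 ≈ 1.922 in
Excess rainfall: 4.740 − 1.922 = 2.818 in; P > Ia so Q > 0
Runoff Q = (P−Ia)²/(P−Ia+S) = (2.818)²/(2.818+9.608) = 51652969/80801850 ≈ 0.639 in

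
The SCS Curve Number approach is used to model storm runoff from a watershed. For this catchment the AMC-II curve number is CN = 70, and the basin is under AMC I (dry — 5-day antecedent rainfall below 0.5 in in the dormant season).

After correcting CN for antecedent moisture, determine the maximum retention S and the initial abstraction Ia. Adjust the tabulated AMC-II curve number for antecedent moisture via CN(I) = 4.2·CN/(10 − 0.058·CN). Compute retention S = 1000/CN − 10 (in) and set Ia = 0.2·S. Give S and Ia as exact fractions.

Adjust CN=70 to AMC I: 4.2·70/(10 − 0.058·70) → 294 ÷ (297/50) = 4900/99 ≈ 49.495
Retention S: 1000/CN − 10 with CN=49.495 → S = 500/49 ≈ 10.204 in
Ia = 0.2S: 0.2·10.204 = 2.041 in (exactly 100/49)

S = 500/49 in ≈ 10.204 in; Ia = 100/49 in ≈ 2.041 in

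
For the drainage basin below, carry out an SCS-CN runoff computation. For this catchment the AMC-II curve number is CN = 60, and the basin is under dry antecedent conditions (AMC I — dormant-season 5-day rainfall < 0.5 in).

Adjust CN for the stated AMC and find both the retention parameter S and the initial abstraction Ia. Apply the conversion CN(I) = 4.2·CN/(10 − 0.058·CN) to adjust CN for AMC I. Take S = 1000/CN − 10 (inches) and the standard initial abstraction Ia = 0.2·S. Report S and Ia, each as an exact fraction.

S = 1000/63 in ≈ 15.873 in; Ia = 200/63 in ≈ 3.175 in

CN(I) from CN(II)=60: (4.2·60)/(10 − 0.058·60) = 6300/163 ≈ 38.650
S = 1000/(6300/163) − 10 = 1000/63 in ≈ 15.873 in
Ia = 0.2S: 0.2·15.873 = 3.175 in (exactly 200/63)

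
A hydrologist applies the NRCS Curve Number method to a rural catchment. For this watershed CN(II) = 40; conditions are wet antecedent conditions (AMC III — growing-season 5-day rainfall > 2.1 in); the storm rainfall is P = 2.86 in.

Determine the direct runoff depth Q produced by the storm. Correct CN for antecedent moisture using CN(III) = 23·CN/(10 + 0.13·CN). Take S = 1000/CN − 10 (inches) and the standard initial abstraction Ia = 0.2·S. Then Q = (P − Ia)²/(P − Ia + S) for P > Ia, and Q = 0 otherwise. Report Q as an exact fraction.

Adjust CN=40 to AMC III: 23·40/(10 + 0.13·40) → 920 ÷ (76/5) = 1150/19 ≈ 60.526
Retention S: 1000/CN − 10 with CN=60.526 → S = 150/23 ≈ 6.522 in
Ia = 0.2·(150/23) = 30/23 in ≈ 1.304 in
Since P=2.860 > Ia=1.304: effective rainfall P−Ia = 1789/1150 in
Runoff Q = (P−Ia)²/(P−Ia+S) = (1.556)²/(1.556+6.522) = 3200521/10682350 ≈ 0.300 in

Q = 3200521/10682350 in ≈ 0.300 in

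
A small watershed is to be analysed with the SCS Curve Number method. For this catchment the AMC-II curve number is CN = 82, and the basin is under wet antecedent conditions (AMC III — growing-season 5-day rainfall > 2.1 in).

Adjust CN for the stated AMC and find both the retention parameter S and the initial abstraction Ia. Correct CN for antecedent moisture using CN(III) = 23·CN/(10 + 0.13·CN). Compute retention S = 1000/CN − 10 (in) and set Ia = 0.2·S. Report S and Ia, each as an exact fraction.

Adjust CN=82 to AMC III: 23·82/(10 + 0.13·82) → 1886 ÷ (1033/50) = 94300/1033 ≈ 91.288
Max retention: S = 1000/(94300/1033) − 10 = 900/943 in (≈ 0.954 in)
Ia = 0.2S: 0.2·0.954 = 0.191 in (exactly 180/943)

S = 900/943 in ≈ 0.954 in; Ia = 180/943 in ≈ 0.191 in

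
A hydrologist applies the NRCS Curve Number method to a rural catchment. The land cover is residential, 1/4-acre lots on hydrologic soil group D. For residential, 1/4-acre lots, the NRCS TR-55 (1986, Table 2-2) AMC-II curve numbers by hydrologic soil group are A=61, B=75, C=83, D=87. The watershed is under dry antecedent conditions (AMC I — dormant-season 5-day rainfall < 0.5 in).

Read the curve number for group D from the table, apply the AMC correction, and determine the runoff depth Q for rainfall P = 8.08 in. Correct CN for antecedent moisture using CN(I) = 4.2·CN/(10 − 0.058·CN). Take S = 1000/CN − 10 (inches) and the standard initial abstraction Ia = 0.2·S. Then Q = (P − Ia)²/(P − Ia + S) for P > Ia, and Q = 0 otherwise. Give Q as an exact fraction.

NRCS table: residential, 1/4-acre lots, soil group D → CN(II) = 87
Adjust CN=87 to AMC I: 4.2·87/(10 − 0.058·87) → (1827/5) ÷ (2477/500) = 182700/2477 ≈ 73.759
Retention S: 1000/CN − 10 with CN=73.759 → S = 6500/1827 ≈ 3.558 in
Ia = 0.2S: 0.2·3.558 = 0.712 in (exactly 1300/1827)
Excess rainfall: 8.080 − 0.712 = 7.368 in; P > Ia so Q > 0
Q = (336554/45675)²/((336554/45675) + 6500/1827) = (113268594916/2086205625)/(499054/45675) = 56634297458/11397145725 in ≈ 4.969 in

Q = 56634297458/11397145725 in ≈ 4.969 in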